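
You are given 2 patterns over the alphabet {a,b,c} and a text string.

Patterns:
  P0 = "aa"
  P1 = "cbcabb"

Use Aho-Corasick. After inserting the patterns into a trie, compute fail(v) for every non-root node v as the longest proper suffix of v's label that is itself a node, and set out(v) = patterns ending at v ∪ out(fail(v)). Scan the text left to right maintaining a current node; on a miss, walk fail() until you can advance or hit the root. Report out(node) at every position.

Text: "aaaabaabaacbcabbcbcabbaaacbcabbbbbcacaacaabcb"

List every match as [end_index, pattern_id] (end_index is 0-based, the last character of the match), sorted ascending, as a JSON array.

Construct AC machine:
Trie (insert patterns):
  0='ε' goto a→1 c→3
  1='a' goto a→2
  2='aa' goto ·  ←P0
  3='c' goto b→4
  4='cb' goto c→5
  5='cbc' goto a→6
  6='cbca' goto b→7
  7='cbcab' goto b→8
  8='cbcabb' goto ·  ←P1

BFS fail/out derivation:
  fail(1) 'a': from fail(0)=0 chase 'a': 0 ⇒ 0;  out=∅∪out(0)=∅
  fail(3) 'c': from fail(0)=0 chase 'c': 0 ⇒ 0;  out=∅∪out(0)=∅
  fail(2) 'aa': from fail(1)=0 chase 'a': 0 ⇒ 1;  out={0}∪out(1)={0}
  fail(4) 'cb': from fail(3)=0 chase 'b': 0 ⇒ 0;  out=∅∪out(0)=∅
  fail(5) 'cbc': from fail(4)=0 chase 'c': 0 ⇒ 3;  out=∅∪out(3)=∅
  fail(6) 'cbca': from fail(5)=3 chase 'a': 3→0 ⇒ 1;  out=∅∪out(1)=∅
  fail(7) 'cbcab': from fail(6)=1 chase 'b': 1→0 ⇒ 0;  out=∅∪out(0)=∅
  fail(8) 'cbcabb': from fail(7)=0 chase 'b': 0 ⇒ 0;  out={1}∪out(0)={1}

Run:
[0] read 'a'  n0⇒n1
[1] read 'a'  n1⇒n2  → match P0@[0:1]
[2] read 'a'  n2⇒n2 (fail-walked)  → match P0@[1:2]
[3] read 'a'  n2⇒n2 (fail-walked)  → match P0@[2:3]
[4] read 'b'  n2⇒n0 (fail-walked)
[5] read 'a'  n0⇒n1
[6] read 'a'  n1⇒n2  → match P0@[5:6]
[7] read 'b'  n2⇒n0 (fail-walked)
[8] read 'a'  n0⇒n1
[9] read 'a'  n1⇒n2  → match P0@[8:9]
[10] read 'c'  n2⇒n3 (fail-walked)
[11] read 'b'  n3⇒n4
[12] read 'c'  n4⇒n5
[13] read 'a'  n5⇒n6
[14] read 'b'  n6⇒n7
[15] read 'b'  n7⇒n8  → match P1@[10:15]
[16] read 'c'  n8⇒n3 (fail-walked)
[17] read 'b'  n3⇒n4
[18] read 'c'  n4⇒n5
[19] read 'a'  n5⇒n6
[20] read 'b'  n6⇒n7
[21] read 'b'  n7⇒n8  → match P1@[16:21]
[22] read 'a'  n8⇒n1 (fail-walked)
[23] read 'a'  n1⇒n2  → match P0@[22:23]
[24] read 'a'  n2⇒n2 (fail-walked)  → match P0@[23:24]
[25] read 'c'  n2⇒n3 (fail-walked)
[26] read 'b'  n3⇒n4
[27] read 'c'  n4⇒n5
[28] read 'a'  n5⇒n6
[29] read 'b'  n6⇒n7
[30] read 'b'  n7⇒n8  → match P1@[25:30]
[31] read 'b'  n8⇒n0 (fail-walked)
[32] read 'b'  n0⇒n0
[33] read 'b'  n0⇒n0
[34] read 'c'  n0⇒n3
[35] read 'a'  n3⇒n1 (fail-walked)
[36] read 'c'  n1⇒n3 (fail-walked)
[37] read 'a'  n3⇒n1 (fail-walked)
[38] read 'a'  n1⇒n2  → match P0@[37:38]
[39] read 'c'  n2⇒n3 (fail-walked)
[40] read 'a'  n3⇒n1 (fail-walked)
[41] read 'a'  n1⇒n2  → match P0@[40:41]
[42] read 'b'  n2⇒n0 (fail-walked)
[43] read 'c'  n0⇒n3
[44] read 'b'  n3⇒n4

Matches: [[1,0],[2,0],[3,0],[6,0],[9,0],[15,1],[21,1],[23,0],[24,0],[30,1],[38,0],[41,0]]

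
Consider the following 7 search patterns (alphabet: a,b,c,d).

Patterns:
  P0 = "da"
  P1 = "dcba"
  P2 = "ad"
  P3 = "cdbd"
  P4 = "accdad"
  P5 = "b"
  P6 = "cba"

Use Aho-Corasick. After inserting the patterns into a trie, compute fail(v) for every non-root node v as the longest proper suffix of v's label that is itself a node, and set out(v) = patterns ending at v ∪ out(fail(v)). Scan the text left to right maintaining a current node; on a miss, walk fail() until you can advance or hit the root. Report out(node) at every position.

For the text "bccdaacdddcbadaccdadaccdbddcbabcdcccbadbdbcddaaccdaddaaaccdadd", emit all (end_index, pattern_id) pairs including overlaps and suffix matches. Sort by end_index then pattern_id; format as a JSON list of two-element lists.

Build:
Trie nodes:
  n0 'ε': a→6 b→17 c→8 d→1
  n1 'd': a→2 c→3
  n2 'da': ·  ←P0
  n3 'dc': b→4
  n4 'dcb': a→5
  n5 'dcba': ·  ←P1
  n6 'a': c→12 d→7
  n7 'ad': ·  ←P2
  n8 'c': b→18 d→9
  n9 'cd': b→10
  n10 'cdb': d→11
  n11 'cdbd': ·  ←P3
  n12 'ac': c→13
  n13 'acc': d→14
  n14 'accd': a→15
  n15 'accda': d→16
  n16 'accdad': ·  ←P4
  n17 'b': ·  ←P5
  n18 'cb': a→19
  n19 'cba': ·  ←P6

BFS fail/out derivation:
  n1('d'): parent n0 fail=0; on 'd' 0 → fail=0;  out ∅∪∅=∅
  n6('a'): parent n0 fail=0; on 'a' 0 → fail=0;  out ∅∪∅=∅
  n8('c'): parent n0 fail=0; on 'c' 0 → fail=0;  out ∅∪∅=∅
  n17('b'): parent n0 fail=0; on 'b' 0 → fail=0;  out {5}∪∅={5}
  n2('da'): parent n1 fail=0; on 'a' 0 → fail=6;  out {0}∪∅={0}
  n3('dc'): parent n1 fail=0; on 'c' 0 → fail=8;  out ∅∪∅=∅
  n7('ad'): parent n6 fail=0; on 'd' 0 → fail=1;  out {2}∪∅={2}
  n9('cd'): parent n8 fail=0; on 'd' 0 → fail=1;  out ∅∪∅=∅
  n12('ac'): parent n6 fail=0; on 'c' 0 → fail=8;  out ∅∪∅=∅
  n18('cb'): parent n8 fail=0; on 'b' 0 → fail=17;  out ∅∪{5}={5}
  n4('dcb'): parent n3 fail=8; on 'b' 8 → fail=18;  out ∅∪{5}={5}
  n10('cdb'): parent n9 fail=1; on 'b' 1→0 → fail=17;  out ∅∪{5}={5}
  n13('acc'): parent n12 fail=8; on 'c' 8→0 → fail=8;  out ∅∪∅=∅
  n19('cba'): parent n18 fail=17; on 'a' 17→0 → fail=6;  out {6}∪∅={6}
  n5('dcba'): parent n4 fail=18; on 'a' 18 → fail=19;  out {1}∪{6}={1,6}
  n11('cdbd'): parent n10 fail=17; on 'd' 17→0 → fail=1;  out {3}∪∅={3}
  n14('accd'): parent n13 fail=8; on 'd' 8 → fail=9;  out ∅∪∅=∅
  n15('accda'): parent n14 fail=9; on 'a' 9→1 → fail=2;  out ∅∪{0}={0}
  n16('accdad'): parent n15 fail=2; on 'd' 2→6 → fail=7;  out {4}∪{2}={2,4}

Run:
i=0 'b': node 0→17  ** P5@[0:0]
i=1 'c': node 17→8 (fail-walked)
i=2 'c': node 8→8 (fail-walked)
i=3 'd': node 8→9
i=4 'a': node 9→2 (fail-walked)  ** P0@[3:4]
i=5 'a': node 2→6 (fail-walked)
i=6 'c': node 6→12
i=7 'd': node 12→9 (fail-walked)
i=8 'd': node 9→1 (fail-walked)
i=9 'd': node 1→1 (fail-walked)
i=10 'c': node 1→3
i=11 'b': node 3→4  ** P5@[11:11]
i=12 'a': node 4→5  ** P1@[9:12],P6@[10:12]
i=13 'd': node 5→7 (fail-walked)  ** P2@[12:13]
i=14 'a': node 7→2 (fail-walked)  ** P0@[13:14]
i=15 'c': node 2→12 (fail-walked)
i=16 'c': node 12→13
i=17 'd': node 13→14
i=18 'a': node 14→15  ** P0@[17:18]
i=19 'd': node 15→16  ** P2@[18:19],P4@[14:19]
i=20 'a': node 16→2 (fail-walked)  ** P0@[19:20]
i=21 'c': node 2→12 (fail-walked)
i=22 'c': node 12→13
i=23 'd': node 13→14
i=24 'b': node 14→10 (fail-walked)  ** P5@[24:24]
i=25 'd': node 10→11  ** P3@[22:25]
i=26 'd': node 11→1 (fail-walked)
i=27 'c': node 1→3
i=28 'b': node 3→4  ** P5@[28:28]
i=29 'a': node 4→5  ** P1@[26:29],P6@[27:29]
i=30 'b': node 5→17 (fail-walked)  ** P5@[30:30]
i=31 'c': node 17→8 (fail-walked)
i=32 'd': node 8→9
i=33 'c': node 9→3 (fail-walked)
i=34 'c': node 3→8 (fail-walked)
i=35 'c': node 8→8 (fail-walked)
i=36 'b': node 8→18  ** P5@[36:36]
i=37 'a': node 18→19  ** P6@[35:37]
i=38 'd': node 19→7 (fail-walked)  ** P2@[37:38]
i=39 'b': node 7→17 (fail-walked)  ** P5@[39:39]
i=40 'd': node 17→1 (fail-walked)
i=41 'b': node 1→17 (fail-walked)  ** P5@[41:41]
i=42 'c': node 17→8 (fail-walked)
i=43 'd': node 8→9
i=44 'd': node 9→1 (fail-walked)
i=45 'a': node 1→2  ** P0@[44:45]
i=46 'a': node 2→6 (fail-walked)
i=47 'c': node 6→12
i=48 'c': node 12→13
i=49 'd': node 13→14
i=50 'a': node 14→15  ** P0@[49:50]
i=51 'd': node 15→16  ** P2@[50:51],P4@[46:51]
i=52 'd': node 16→1 (fail-walked)
i=53 'a': node 1→2  ** P0@[52:53]
i=54 'a': node 2→6 (fail-walked)
i=55 'a': node 6→6 (fail-walked)
i=56 'c': node 6→12
i=57 'c': node 12→13
i=58 'd': node 13→14
i=59 'a': node 14→15  ** P0@[58:59]
i=60 'd': node 15→16  ** P2@[59:60],P4@[55:60]
i=61 'd': node 16→1 (fail-walked)

Result: [[0,5],[4,0],[11,5],[12,1],[12,6],[13,2],[14,0],[18,0],[19,2],[19,4],[20,0],[24,5],[25,3],[28,5],[29,1],[29,6],[30,5],[36,5],[37,6],[38,2],[39,5],[41,5],[45,0],[50,0],[51,2],[51,4],[53,0],[59,0],[60,2],[60,4]]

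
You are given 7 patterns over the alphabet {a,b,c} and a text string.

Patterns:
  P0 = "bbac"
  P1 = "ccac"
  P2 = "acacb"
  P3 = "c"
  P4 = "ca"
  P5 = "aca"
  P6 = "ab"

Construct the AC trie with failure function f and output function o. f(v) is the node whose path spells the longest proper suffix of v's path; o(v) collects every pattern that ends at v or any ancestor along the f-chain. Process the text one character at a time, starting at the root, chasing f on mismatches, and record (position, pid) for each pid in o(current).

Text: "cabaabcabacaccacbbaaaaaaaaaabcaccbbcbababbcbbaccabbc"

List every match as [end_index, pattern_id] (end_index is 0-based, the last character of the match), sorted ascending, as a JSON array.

Build automaton:
Trie (insert patterns):
  0='ε' goto a→9 b→1 c→5
  1='b' goto b→2
  2='bb' goto a→3
  3='bba' goto c→4
  4='bbac' goto ·  ←P0
  5='c' goto a→14 c→6  ←P3
  6='cc' goto a→7
  7='cca' goto c→8
  8='ccac' goto ·  ←P1
  9='a' goto b→15 c→10
  10='ac' goto a→11
  11='aca' goto c→12  ←P5
  12='acac' goto b→13
  13='acacb' goto ·  ←P2
  14='ca' goto ·  ←P4
  15='ab' goto ·  ←P6

BFS fail/out derivation:
  n1('b'): parent n0 fail=0; on 'b' 0 → fail=0;  out ∅∪∅=∅
  n5('c'): parent n0 fail=0; on 'c' 0 → fail=0;  out {3}∪∅={3}
  n9('a'): parent n0 fail=0; on 'a' 0 → fail=0;  out ∅∪∅=∅
  n2('bb'): parent n1 fail=0; on 'b' 0 → fail=1;  out ∅∪∅=∅
  n6('cc'): parent n5 fail=0; on 'c' 0 → fail=5;  out ∅∪{3}={3}
  n10('ac'): parent n9 fail=0; on 'c' 0 → fail=5;  out ∅∪{3}={3}
  n14('ca'): parent n5 fail=0; on 'a' 0 → fail=9;  out {4}∪∅={4}
  n15('ab'): parent n9 fail=0; on 'b' 0 → fail=1;  out {6}∪∅={6}
  n3('bba'): parent n2 fail=1; on 'a' 1→0 → fail=9;  out ∅∪∅=∅
  n7('cca'): parent n6 fail=5; on 'a' 5 → fail=14;  out ∅∪{4}={4}
  n11('aca'): parent n10 fail=5; on 'a' 5 → fail=14;  out {5}∪{4}={4,5}
  n4('bbac'): parent n3 fail=9; on 'c' 9 → fail=10;  out {0}∪{3}={0,3}
  n8('ccac'): parent n7 fail=14; on 'c' 14→9 → fail=10;  out {1}∪{3}={1,3}
  n12('acac'): parent n11 fail=14; on 'c' 14→9 → fail=10;  out ∅∪{3}={3}
  n13('acacb'): parent n12 fail=10; on 'b' 10→5→0 → fail=1;  out {2}∪∅={2}

Text stream:
[0] read 'c'  n0⇒n5  emit P3@[0:0]
[1] read 'a'  n5⇒n14  emit P4@[0:1]
[2] read 'b'  n14⇒n15 (via fail)  emit P6@[1:2]
[3] read 'a'  n15⇒n9 (via fail)
[4] read 'a'  n9⇒n9 (via fail)
[5] read 'b'  n9⇒n15  emit P6@[4:5]
[6] read 'c'  n15⇒n5 (via fail)  emit P3@[6:6]
[7] read 'a'  n5⇒n14  emit P4@[6:7]
[8] read 'b'  n14⇒n15 (via fail)  emit P6@[7:8]
[9] read 'a'  n15⇒n9 (via fail)
[10] read 'c'  n9⇒n10  emit P3@[10:10]
[11] read 'a'  n10⇒n11  emit P4@[10:11],P5@[9:11]
[12] read 'c'  n11⇒n12  emit P3@[12:12]
[13] read 'c'  n12⇒n6 (via fail)  emit P3@[13:13]
[14] read 'a'  n6⇒n7  emit P4@[13:14]
[15] read 'c'  n7⇒n8  emit P1@[12:15],P3@[15:15]
[16] read 'b'  n8⇒n1 (via fail)
[17] read 'b'  n1⇒n2
[18] read 'a'  n2⇒n3
[19] read 'a'  n3⇒n9 (via fail)
[20] read 'a'  n9⇒n9 (via fail)
[21] read 'a'  n9⇒n9 (via fail)
[22] read 'a'  n9⇒n9 (via fail)
[23] read 'a'  n9⇒n9 (via fail)
[24] read 'a'  n9⇒n9 (via fail)
[25] read 'a'  n9⇒n9 (via fail)
[26] read 'a'  n9⇒n9 (via fail)
[27] read 'a'  n9⇒n9 (via fail)
[28] read 'b'  n9⇒n15  emit P6@[27:28]
[29] read 'c'  n15⇒n5 (via fail)  emit P3@[29:29]
[30] read 'a'  n5⇒n14  emit P4@[29:30]
[31] read 'c'  n14⇒n10 (via fail)  emit P3@[31:31]
[32] read 'c'  n10⇒n6 (via fail)  emit P3@[32:32]
[33] read 'b'  n6⇒n1 (via fail)
[34] read 'b'  n1⇒n2
[35] read 'c'  n2⇒n5 (via fail)  emit P3@[35:35]
[36] read 'b'  n5⇒n1 (via fail)
[37] read 'a'  n1⇒n9 (via fail)
[38] read 'b'  n9⇒n15  emit P6@[37:38]
[39] read 'a'  n15⇒n9 (via fail)
[40] read 'b'  n9⇒n15  emit P6@[39:40]
[41] read 'b'  n15⇒n2 (via fail)
[42] read 'c'  n2⇒n5 (via fail)  emit P3@[42:42]
[43] read 'b'  n5⇒n1 (via fail)
[44] read 'b'  n1⇒n2
[45] read 'a'  n2⇒n3
[46] read 'c'  n3⇒n4  emit P0@[43:46],P3@[46:46]
[47] read 'c'  n4⇒n6 (via fail)  emit P3@[47:47]
[48] read 'a'  n6⇒n7  emit P4@[47:48]
[49] read 'b'  n7⇒n15 (via fail)  emit P6@[48:49]
[50] read 'b'  n15⇒n2 (via fail)
[51] read 'c'  n2⇒n5 (via fail)  emit P3@[51:51]

All matches (sorted): [[0,3],[1,4],[2,6],[5,6],[6,3],[7,4],[8,6],[10,3],[11,4],[11,5],[12,3],[13,3],[14,4],[15,1],[15,3],[28,6],[29,3],[30,4],[31,3],[32,3],[35,3],[38,6],[40,6],[42,3],[46,0],[46,3],[47,3],[48,4],[49,6],[51,3]]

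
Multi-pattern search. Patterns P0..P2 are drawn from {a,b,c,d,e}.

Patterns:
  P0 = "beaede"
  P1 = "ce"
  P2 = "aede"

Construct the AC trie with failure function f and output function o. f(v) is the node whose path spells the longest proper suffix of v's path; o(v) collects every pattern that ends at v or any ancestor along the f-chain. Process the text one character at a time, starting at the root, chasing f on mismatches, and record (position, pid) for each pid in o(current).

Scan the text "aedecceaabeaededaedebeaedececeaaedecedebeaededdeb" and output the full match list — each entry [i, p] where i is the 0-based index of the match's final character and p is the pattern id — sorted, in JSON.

Construct AC machine:
Trie nodes:
  0='ε' goto a→9 b→1 c→7
  1='b' goto e→2
  2='be' goto a→3
  3='bea' goto e→4
  4='beae' goto d→5
  5='beaed' goto e→6
  6='beaede' goto ·  ←P0
  7='c' goto e→8
  8='ce' goto ·  ←P1
  9='a' goto e→10
  10='ae' goto d→11
  11='aed' goto e→12
  12='aede' goto ·  ←P2

BFS fail/out derivation:
  n1('b'): parent n0 fail=0; on 'b' 0 → fail=0;  out ∅∪∅=∅
  n7('c'): parent n0 fail=0; on 'c' 0 → fail=0;  out ∅∪∅=∅
  n9('a'): parent n0 fail=0; on 'a' 0 → fail=0;  out ∅∪∅=∅
  n2('be'): parent n1 fail=0; on 'e' 0 → fail=0;  out ∅∪∅=∅
  n8('ce'): parent n7 fail=0; on 'e' 0 → fail=0;  out {1}∪∅={1}
  n10('ae'): parent n9 fail=0; on 'e' 0 → fail=0;  out ∅∪∅=∅
  n3('bea'): parent n2 fail=0; on 'a' 0 → fail=9;  out ∅∪∅=∅
  n11('aed'): parent n10 fail=0; on 'd' 0 → fail=0;  out ∅∪∅=∅
  n4('beae'): parent n3 fail=9; on 'e' 9 → fail=10;  out ∅∪∅=∅
  n12('aede'): parent n11 fail=0; on 'e' 0 → fail=0;  out {2}∪∅={2}
  n5('beaed'): parent n4 fail=10; on 'd' 10 → fail=11;  out ∅∪∅=∅
  n6('beaede'): parent n5 fail=11; on 'e' 11 → fail=12;  out {0}∪{2}={0,2}

Scan:
[0] read 'a'  n0⇒n9
[1] read 'e'  n9⇒n10
[2] read 'd'  n10⇒n11
[3] read 'e'  n11⇒n12  emit P2@[0:3]
[4] read 'c'  n12⇒n7 ·f
[5] read 'c'  n7⇒n7 ·f
[6] read 'e'  n7⇒n8  emit P1@[5:6]
[7] read 'a'  n8⇒n9 ·f
[8] read 'a'  n9⇒n9 ·f
[9] read 'b'  n9⇒n1 ·f
[10] read 'e'  n1⇒n2
[11] read 'a'  n2⇒n3
[12] read 'e'  n3⇒n4
[13] read 'd'  n4⇒n5
[14] read 'e'  n5⇒n6  emit P0@[9:14],P2@[11:14]
[15] read 'd'  n6⇒n0 ·f
[16] read 'a'  n0⇒n9
[17] read 'e'  n9⇒n10
[18] read 'd'  n10⇒n11
[19] read 'e'  n11⇒n12  emit P2@[16:19]
[20] read 'b'  n12⇒n1 ·f
[21] read 'e'  n1⇒n2
[22] read 'a'  n2⇒n3
[23] read 'e'  n3⇒n4
[24] read 'd'  n4⇒n5
[25] read 'e'  n5⇒n6  emit P0@[20:25],P2@[22:25]
[26] read 'c'  n6⇒n7 ·f
[27] read 'e'  n7⇒n8  emit P1@[26:27]
[28] read 'c'  n8⇒n7 ·f
[29] read 'e'  n7⇒n8  emit P1@[28:29]
[30] read 'a'  n8⇒n9 ·f
[31] read 'a'  n9⇒n9 ·f
[32] read 'e'  n9⇒n10
[33] read 'd'  n10⇒n11
[34] read 'e'  n11⇒n12  emit P2@[31:34]
[35] read 'c'  n12⇒n7 ·f
[36] read 'e'  n7⇒n8  emit P1@[35:36]
[37] read 'd'  n8⇒n0 ·f
[38] read 'e'  n0⇒n0
[39] read 'b'  n0⇒n1
[40] read 'e'  n1⇒n2
[41] read 'a'  n2⇒n3
[42] read 'e'  n3⇒n4
[43] read 'd'  n4⇒n5
[44] read 'e'  n5⇒n6  emit P0@[39:44],P2@[41:44]
[45] read 'd'  n6⇒n0 ·f
[46] read 'd'  n0⇒n0
[47] read 'e'  n0⇒n0
[48] read 'b'  n0⇒n1

Matches: [[3,2],[6,1],[14,0],[14,2],[19,2],[25,0],[25,2],[27,1],[29,1],[34,2],[36,1],[44,0],[44,2]]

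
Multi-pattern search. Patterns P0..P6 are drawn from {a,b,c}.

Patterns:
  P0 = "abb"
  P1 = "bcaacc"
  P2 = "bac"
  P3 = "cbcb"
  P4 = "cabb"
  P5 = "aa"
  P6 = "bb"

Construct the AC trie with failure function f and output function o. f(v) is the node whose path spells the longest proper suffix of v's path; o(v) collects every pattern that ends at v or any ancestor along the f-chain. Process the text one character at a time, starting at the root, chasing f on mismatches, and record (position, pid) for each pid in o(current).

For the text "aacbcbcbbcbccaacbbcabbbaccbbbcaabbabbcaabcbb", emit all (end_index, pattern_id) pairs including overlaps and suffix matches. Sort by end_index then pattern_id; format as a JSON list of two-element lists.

Build:
Trie (insert patterns):
  0='ε' goto a→1 b→4 c→12
  1='a' goto a→19 b→2
  2='ab' goto b→3
  3='abb' goto ·  ←P0
  4='b' goto a→10 b→20 c→5
  5='bc' goto a→6
  6='bca' goto a→7
  7='bcaa' goto c→8
  8='bcaac' goto c→9
  9='bcaacc' goto ·  ←P1
  10='ba' goto c→11
  11='bac' goto ·  ←P2
  12='c' goto a→16 b→13
  13='cb' goto c→14
  14='cbc' goto b→15
  15='cbcb' goto ·  ←P3
  16='ca' goto b→17
  17='cab' goto b→18
  18='cabb' goto ·  ←P4
  19='aa' goto ·  ←P5
  20='bb' goto ·  ←P6

BFS fail/out derivation:
  n1('a'): parent n0 fail=0; on 'a' 0 → fail=0;  out ∅∪∅=∅
  n4('b'): parent n0 fail=0; on 'b' 0 → fail=0;  out ∅∪∅=∅
  n12('c'): parent n0 fail=0; on 'c' 0 → fail=0;  out ∅∪∅=∅
  n2('ab'): parent n1 fail=0; on 'b' 0 → fail=4;  out ∅∪∅=∅
  n5('bc'): parent n4 fail=0; on 'c' 0 → fail=12;  out ∅∪∅=∅
  n10('ba'): parent n4 fail=0; on 'a' 0 → fail=1;  out ∅∪∅=∅
  n13('cb'): parent n12 fail=0; on 'b' 0 → fail=4;  out ∅∪∅=∅
  n16('ca'): parent n12 fail=0; on 'a' 0 → fail=1;  out ∅∪∅=∅
  n19('aa'): parent n1 fail=0; on 'a' 0 → fail=1;  out {5}∪∅={5}
  n20('bb'): parent n4 fail=0; on 'b' 0 → fail=4;  out {6}∪∅={6}
  n3('abb'): parent n2 fail=4; on 'b' 4 → fail=20;  out {0}∪{6}={0,6}
  n6('bca'): parent n5 fail=12; on 'a' 12 → fail=16;  out ∅∪∅=∅
  n11('bac'): parent n10 fail=1; on 'c' 1→0 → fail=12;  out {2}∪∅={2}
  n14('cbc'): parent n13 fail=4; on 'c' 4 → fail=5;  out ∅∪∅=∅
  n17('cab'): parent n16 fail=1; on 'b' 1 → fail=2;  out ∅∪∅=∅
  n7('bcaa'): parent n6 fail=16; on 'a' 16→1 → fail=19;  out ∅∪{5}={5}
  n15('cbcb'): parent n14 fail=5; on 'b' 5→12 → fail=13;  out {3}∪∅={3}
  n18('cabb'): parent n17 fail=2; on 'b' 2 → fail=3;  out {4}∪{0,6}={0,4,6}
  n8('bcaac'): parent n7 fail=19; on 'c' 19→1→0 → fail=12;  out ∅∪∅=∅
  n9('bcaacc'): parent n8 fail=12; on 'c' 12→0 → fail=12;  out {1}∪∅={1}

Run:
[0] read 'a'  n0⇒n1
[1] read 'a'  n1⇒n19  → match P5@[0:1]
[2] read 'c'  n19⇒n12 (fail-walked)
[3] read 'b'  n12⇒n13
[4] read 'c'  n13⇒n14
[5] read 'b'  n14⇒n15  → match P3@[2:5]
[6] read 'c'  n15⇒n14 (fail-walked)
[7] read 'b'  n14⇒n15  → match P3@[4:7]
[8] read 'b'  n15⇒n20 (fail-walked)  → match P6@[7:8]
[9] read 'c'  n20⇒n5 (fail-walked)
[10] read 'b'  n5⇒n13 (fail-walked)
[11] read 'c'  n13⇒n14
[12] read 'c'  n14⇒n12 (fail-walked)
[13] read 'a'  n12⇒n16
[14] read 'a'  n16⇒n19 (fail-walked)  → match P5@[13:14]
[15] read 'c'  n19⇒n12 (fail-walked)
[16] read 'b'  n12⇒n13
[17] read 'b'  n13⇒n20 (fail-walked)  → match P6@[16:17]
[18] read 'c'  n20⇒n5 (fail-walked)
[19] read 'a'  n5⇒n6
[20] read 'b'  n6⇒n17 (fail-walked)
[21] read 'b'  n17⇒n18  → match P0@[19:21],P4@[18:21],P6@[20:21]
[22] read 'b'  n18⇒n20 (fail-walked)  → match P6@[21:22]
[23] read 'a'  n20⇒n10 (fail-walked)
[24] read 'c'  n10⇒n11  → match P2@[22:24]
[25] read 'c'  n11⇒n12 (fail-walked)
[26] read 'b'  n12⇒n13
[27] read 'b'  n13⇒n20 (fail-walked)  → match P6@[26:27]
[28] read 'b'  n20⇒n20 (fail-walked)  → match P6@[27:28]
[29] read 'c'  n20⇒n5 (fail-walked)
[30] read 'a'  n5⇒n6
[31] read 'a'  n6⇒n7  → match P5@[30:31]
[32] read 'b'  n7⇒n2 (fail-walked)
[33] read 'b'  n2⇒n3  → match P0@[31:33],P6@[32:33]
[34] read 'a'  n3⇒n10 (fail-walked)
[35] read 'b'  n10⇒n2 (fail-walked)
[36] read 'b'  n2⇒n3  → match P0@[34:36],P6@[35:36]
[37] read 'c'  n3⇒n5 (fail-walked)
[38] read 'a'  n5⇒n6
[39] read 'a'  n6⇒n7  → match P5@[38:39]
[40] read 'b'  n7⇒n2 (fail-walked)
[41] read 'c'  n2⇒n5 (fail-walked)
[42] read 'b'  n5⇒n13 (fail-walked)
[43] read 'b'  n13⇒n20 (fail-walked)  → match P6@[42:43]

Result: [[1,5],[5,3],[7,3],[8,6],[14,5],[17,6],[21,0],[21,4],[21,6],[22,6],[24,2],[27,6],[28,6],[31,5],[33,0],[33,6],[36,0],[36,6],[39,5],[43,6]]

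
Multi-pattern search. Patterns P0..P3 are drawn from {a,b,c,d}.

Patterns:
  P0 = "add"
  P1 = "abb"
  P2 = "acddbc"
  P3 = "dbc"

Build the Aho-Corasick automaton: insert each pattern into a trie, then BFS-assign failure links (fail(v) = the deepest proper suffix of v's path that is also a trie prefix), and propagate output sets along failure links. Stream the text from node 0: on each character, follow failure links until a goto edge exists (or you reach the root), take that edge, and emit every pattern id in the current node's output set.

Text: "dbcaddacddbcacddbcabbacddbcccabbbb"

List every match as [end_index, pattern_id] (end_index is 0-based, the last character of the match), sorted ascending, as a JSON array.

Build automaton:
Trie (insert patterns):
  0='ε' goto a→1 d→11
  1='a' goto b→4 c→6 d→2
  2='ad' goto d→3
  3='add' goto ·  [P0 ends]
  4='ab' goto b→5
  5='abb' goto ·  [P1 ends]
  6='ac' goto d→7
  7='acd' goto d→8
  8='acdd' goto b→9
  9='acddb' goto c→10
  10='acddbc' goto ·  [P2 ends]
  11='d' goto b→12
  12='db' goto c→13
  13='dbc' goto ·  [P3 ends]

Failure links (BFS by depth):
  fail(1) 'a': from fail(0)=0 chase 'a': 0 ⇒ 0;  out=∅∪out(0)=∅
  fail(11) 'd': from fail(0)=0 chase 'd': 0 ⇒ 0;  out=∅∪out(0)=∅
  fail(2) 'ad': from fail(1)=0 chase 'd': 0 ⇒ 11;  out=∅∪out(11)=∅
  fail(4) 'ab': from fail(1)=0 chase 'b': 0 ⇒ 0;  out=∅∪out(0)=∅
  fail(6) 'ac': from fail(1)=0 chase 'c': 0 ⇒ 0;  out=∅∪out(0)=∅
  fail(12) 'db': from fail(11)=0 chase 'b': 0 ⇒ 0;  out=∅∪out(0)=∅
  fail(3) 'add': from fail(2)=11 chase 'd': 11→0 ⇒ 11;  out={0}∪out(11)={0}
  fail(5) 'abb': from fail(4)=0 chase 'b': 0 ⇒ 0;  out={1}∪out(0)={1}
  fail(7) 'acd': from fail(6)=0 chase 'd': 0 ⇒ 11;  out=∅∪out(11)=∅
  fail(13) 'dbc': from fail(12)=0 chase 'c': 0 ⇒ 0;  out={3}∪out(0)={3}
  fail(8) 'acdd': from fail(7)=11 chase 'd': 11→0 ⇒ 11;  out=∅∪out(11)=∅
  fail(9) 'acddb': from fail(8)=11 chase 'b': 11 ⇒ 12;  out=∅∪out(12)=∅
  fail(10) 'acddbc': from fail(9)=12 chase 'c': 12 ⇒ 13;  out={2}∪out(13)={2,3}

Text stream:
[0] read 'd'  n0⇒n11
[1] read 'b'  n11⇒n12
[2] read 'c'  n12⇒n13  ** P3@[0:2]
[3] read 'a'  n13⇒n1 (via fail)
[4] read 'd'  n1⇒n2
[5] read 'd'  n2⇒n3  ** P0@[3:5]
[6] read 'a'  n3⇒n1 (via fail)
[7] read 'c'  n1⇒n6
[8] read 'd'  n6⇒n7
[9] read 'd'  n7⇒n8
[10] read 'b'  n8⇒n9
[11] read 'c'  n9⇒n10  ** P2@[6:11],P3@[9:11]
[12] read 'a'  n10⇒n1 (via fail)
[13] read 'c'  n1⇒n6
[14] read 'd'  n6⇒n7
[15] read 'd'  n7⇒n8
[16] read 'b'  n8⇒n9
[17] read 'c'  n9⇒n10  ** P2@[12:17],P3@[15:17]
[18] read 'a'  n10⇒n1 (via fail)
[19] read 'b'  n1⇒n4
[20] read 'b'  n4⇒n5  ** P1@[18:20]
[21] read 'a'  n5⇒n1 (via fail)
[22] read 'c'  n1⇒n6
[23] read 'd'  n6⇒n7
[24] read 'd'  n7⇒n8
[25] read 'b'  n8⇒n9
[26] read 'c'  n9⇒n10  ** P2@[21:26],P3@[24:26]
[27] read 'c'  n10⇒n0 (via fail)
[28] read 'c'  n0⇒n0
[29] read 'a'  n0⇒n1
[30] read 'b'  n1⇒n4
[31] read 'b'  n4⇒n5  ** P1@[29:31]
[32] read 'b'  n5⇒n0 (via fail)
[33] read 'b'  n0⇒n0

Matches: [[2,3],[5,0],[11,2],[11,3],[17,2],[17,3],[20,1],[26,2],[26,3],[31,1]]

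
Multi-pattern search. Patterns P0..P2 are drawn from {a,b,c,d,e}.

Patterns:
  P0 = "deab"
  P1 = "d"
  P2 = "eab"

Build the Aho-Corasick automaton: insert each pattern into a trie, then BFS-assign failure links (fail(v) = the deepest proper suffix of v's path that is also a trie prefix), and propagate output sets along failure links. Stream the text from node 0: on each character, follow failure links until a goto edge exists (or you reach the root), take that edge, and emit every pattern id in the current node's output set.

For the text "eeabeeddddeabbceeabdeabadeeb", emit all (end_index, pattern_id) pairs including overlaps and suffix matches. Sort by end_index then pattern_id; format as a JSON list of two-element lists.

Build:
Trie nodes:
  n0 'ε': d→1 e→5
  n1 'd': e→2  [P1 ends]
  n2 'de': a→3
  n3 'dea': b→4
  n4 'deab': ·  [P0 ends]
  n5 'e': a→6
  n6 'ea': b→7
  n7 'eab': ·  [P2 ends]

Failure links (BFS by depth):
  fail(1) 'd': from fail(0)=0 chase 'd': 0 ⇒ 0;  out={1}∪out(0)={1}
  fail(5) 'e': from fail(0)=0 chase 'e': 0 ⇒ 0;  out=∅∪out(0)=∅
  fail(2) 'de': from fail(1)=0 chase 'e': 0 ⇒ 5;  out=∅∪out(5)=∅
  fail(6) 'ea': from fail(5)=0 chase 'a': 0 ⇒ 0;  out=∅∪out(0)=∅
  fail(3) 'dea': from fail(2)=5 chase 'a': 5 ⇒ 6;  out=∅∪out(6)=∅
  fail(7) 'eab': from fail(6)=0 chase 'b': 0 ⇒ 0;  out={2}∪out(0)={2}
  fail(4) 'deab': from fail(3)=6 chase 'b': 6 ⇒ 7;  out={0}∪out(7)={0,2}

Scan:
pos 0 'e': at 5
pos 1 'e': at 5 (fail-walked)
pos 2 'a': at 6
pos 3 'b': at 7  → match P2@[1:3]
pos 4 'e': at 5 (fail-walked)
pos 5 'e': at 5 (fail-walked)
pos 6 'd': at 1 (fail-walked)  → match P1@[6:6]
pos 7 'd': at 1 (fail-walked)  → match P1@[7:7]
pos 8 'd': at 1 (fail-walked)  → match P1@[8:8]
pos 9 'd': at 1 (fail-walked)  → match P1@[9:9]
pos 10 'e': at 2
pos 11 'a': at 3
pos 12 'b': at 4  → match P0@[9:12],P2@[10:12]
pos 13 'b': at 0 (fail-walked)
pos 14 'c': at 0
pos 15 'e': at 5
pos 16 'e': at 5 (fail-walked)
pos 17 'a': at 6
pos 18 'b': at 7  → match P2@[16:18]
pos 19 'd': at 1 (fail-walked)  → match P1@[19:19]
pos 20 'e': at 2
pos 21 'a': at 3
pos 22 'b': at 4  → match P0@[19:22],P2@[20:22]
pos 23 'a': at 0 (fail-walked)
pos 24 'd': at 1  → match P1@[24:24]
pos 25 'e': at 2
pos 26 'e': at 5 (fail-walked)
pos 27 'b': at 0 (fail-walked)

Result: [[3,2],[6,1],[7,1],[8,1],[9,1],[12,0],[12,2],[18,2],[19,1],[22,0],[22,2],[24,1]]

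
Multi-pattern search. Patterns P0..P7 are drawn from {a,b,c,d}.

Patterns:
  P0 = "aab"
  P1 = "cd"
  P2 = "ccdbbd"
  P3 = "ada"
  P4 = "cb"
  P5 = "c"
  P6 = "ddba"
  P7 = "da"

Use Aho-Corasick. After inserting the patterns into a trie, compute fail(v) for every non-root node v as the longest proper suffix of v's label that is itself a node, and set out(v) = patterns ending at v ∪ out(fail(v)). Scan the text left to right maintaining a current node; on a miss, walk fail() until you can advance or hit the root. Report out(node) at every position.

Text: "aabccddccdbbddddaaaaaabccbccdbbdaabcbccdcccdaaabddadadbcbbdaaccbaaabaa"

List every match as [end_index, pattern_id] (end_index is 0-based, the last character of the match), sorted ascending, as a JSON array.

Build:
Trie (insert patterns):
  0='ε' goto a→1 c→4 d→14
  1='a' goto a→2 d→11
  2='aa' goto b→3
  3='aab' goto ·  [P0 ends]
  4='c' goto b→13 c→6 d→5  [P5 ends]
  5='cd' goto ·  [P1 ends]
  6='cc' goto d→7
  7='ccd' goto b→8
  8='ccdb' goto b→9
  9='ccdbb' goto d→10
  10='ccdbbd' goto ·  [P2 ends]
  11='ad' goto a→12
  12='ada' goto ·  [P3 ends]
  13='cb' goto ·  [P4 ends]
  14='d' goto a→18 d→15
  15='dd' goto b→16
  16='ddb' goto a→17
  17='ddba' goto ·  [P6 ends]
  18='da' goto ·  [P7 ends]

BFS fail/out derivation:
  fail(1) 'a': from fail(0)=0 chase 'a': 0 ⇒ 0;  out=∅∪out(0)=∅
  fail(4) 'c': from fail(0)=0 chase 'c': 0 ⇒ 0;  out={5}∪out(0)={5}
  fail(14) 'd': from fail(0)=0 chase 'd': 0 ⇒ 0;  out=∅∪out(0)=∅
  fail(2) 'aa': from fail(1)=0 chase 'a': 0 ⇒ 1;  out=∅∪out(1)=∅
  fail(5) 'cd': from fail(4)=0 chase 'd': 0 ⇒ 14;  out={1}∪out(14)={1}
  fail(6) 'cc': from fail(4)=0 chase 'c': 0 ⇒ 4;  out=∅∪out(4)={5}
  fail(11) 'ad': from fail(1)=0 chase 'd': 0 ⇒ 14;  out=∅∪out(14)=∅
  fail(13) 'cb': from fail(4)=0 chase 'b': 0 ⇒ 0;  out={4}∪out(0)={4}
  fail(15) 'dd': from fail(14)=0 chase 'd': 0 ⇒ 14;  out=∅∪out(14)=∅
  fail(18) 'da': from fail(14)=0 chase 'a': 0 ⇒ 1;  out={7}∪out(1)={7}
  fail(3) 'aab': from fail(2)=1 chase 'b': 1→0 ⇒ 0;  out={0}∪out(0)={0}
  fail(7) 'ccd': from fail(6)=4 chase 'd': 4 ⇒ 5;  out=∅∪out(5)={1}
  fail(12) 'ada': from fail(11)=14 chase 'a': 14 ⇒ 18;  out={3}∪out(18)={3,7}
  fail(16) 'ddb': from fail(15)=14 chase 'b': 14→0 ⇒ 0;  out=∅∪out(0)=∅
  fail(8) 'ccdb': from fail(7)=5 chase 'b': 5→14→0 ⇒ 0;  out=∅∪out(0)=∅
  fail(17) 'ddba': from fail(16)=0 chase 'a': 0 ⇒ 1;  out={6}∪out(1)={6}
  fail(9) 'ccdbb': from fail(8)=0 chase 'b': 0 ⇒ 0;  out=∅∪out(0)=∅
  fail(10) 'ccdbbd': from fail(9)=0 chase 'd': 0 ⇒ 14;  out={2}∪out(14)={2}

Run:
[0] read 'a'  n0⇒n1
[1] read 'a'  n1⇒n2
[2] read 'b'  n2⇒n3  → match P0@[0:2]
[3] read 'c'  n3⇒n4 (via fail)  → match P5@[3:3]
[4] read 'c'  n4⇒n6  → match P5@[4:4]
[5] read 'd'  n6⇒n7  → match P1@[4:5]
[6] read 'd'  n7⇒n15 (via fail)
[7] read 'c'  n15⇒n4 (via fail)  → match P5@[7:7]
[8] read 'c'  n4⇒n6  → match P5@[8:8]
[9] read 'd'  n6⇒n7  → match P1@[8:9]
[10] read 'b'  n7⇒n8
[11] read 'b'  n8⇒n9
[12] read 'd'  n9⇒n10  → match P2@[7:12]
[13] read 'd'  n10⇒n15 (via fail)
[14] read 'd'  n15⇒n15 (via fail)
[15] read 'd'  n15⇒n15 (via fail)
[16] read 'a'  n15⇒n18 (via fail)  → match P7@[15:16]
[17] read 'a'  n18⇒n2 (via fail)
[18] read 'a'  n2⇒n2 (via fail)
[19] read 'a'  n2⇒n2 (via fail)
[20] read 'a'  n2⇒n2 (via fail)
[21] read 'a'  n2⇒n2 (via fail)
[22] read 'b'  n2⇒n3  → match P0@[20:22]
[23] read 'c'  n3⇒n4 (via fail)  → match P5@[23:23]
[24] read 'c'  n4⇒n6  → match P5@[24:24]
[25] read 'b'  n6⇒n13 (via fail)  → match P4@[24:25]
[26] read 'c'  n13⇒n4 (via fail)  → match P5@[26:26]
[27] read 'c'  n4⇒n6  → match P5@[27:27]
[28] read 'd'  n6⇒n7  → match P1@[27:28]
[29] read 'b'  n7⇒n8
[30] read 'b'  n8⇒n9
[31] read 'd'  n9⇒n10  → match P2@[26:31]
[32] read 'a'  n10⇒n18 (via fail)  → match P7@[31:32]
[33] read 'a'  n18⇒n2 (via fail)
[34] read 'b'  n2⇒n3  → match P0@[32:34]
[35] read 'c'  n3⇒n4 (via fail)  → match P5@[35:35]
[36] read 'b'  n4⇒n13  → match P4@[35:36]
[37] read 'c'  n13⇒n4 (via fail)  → match P5@[37:37]
[38] read 'c'  n4⇒n6  → match P5@[38:38]
[39] read 'd'  n6⇒n7  → match P1@[38:39]
[40] read 'c'  n7⇒n4 (via fail)  → match P5@[40:40]
[41] read 'c'  n4⇒n6  → match P5@[41:41]
[42] read 'c'  n6⇒n6 (via fail)  → match P5@[42:42]
[43] read 'd'  n6⇒n7  → match P1@[42:43]
[44] read 'a'  n7⇒n18 (via fail)  → match P7@[43:44]
[45] read 'a'  n18⇒n2 (via fail)
[46] read 'a'  n2⇒n2 (via fail)
[47] read 'b'  n2⇒n3  → match P0@[45:47]
[48] read 'd'  n3⇒n14 (via fail)
[49] read 'd'  n14⇒n15
[50] read 'a'  n15⇒n18 (via fail)  → match P7@[49:50]
[51] read 'd'  n18⇒n11 (via fail)
[52] read 'a'  n11⇒n12  → match P3@[50:52],P7@[51:52]
[53] read 'd'  n12⇒n11 (via fail)
[54] read 'b'  n11⇒n0 (via fail)
[55] read 'c'  n0⇒n4  → match P5@[55:55]
[56] read 'b'  n4⇒n13  → match P4@[55:56]
[57] read 'b'  n13⇒n0 (via fail)
[58] read 'd'  n0⇒n14
[59] read 'a'  n14⇒n18  → match P7@[58:59]
[60] read 'a'  n18⇒n2 (via fail)
[61] read 'c'  n2⇒n4 (via fail)  → match P5@[61:61]
[62] read 'c'  n4⇒n6  → match P5@[62:62]
[63] read 'b'  n6⇒n13 (via fail)  → match P4@[62:63]
[64] read 'a'  n13⇒n1 (via fail)
[65] read 'a'  n1⇒n2
[66] read 'a'  n2⇒n2 (via fail)
[67] read 'b'  n2⇒n3  → match P0@[65:67]
[68] read 'a'  n3⇒n1 (via fail)
[69] read 'a'  n1⇒n2

Result: [[2,0],[3,5],[4,5],[5,1],[7,5],[8,5],[9,1],[12,2],[16,7],[22,0],[23,5],[24,5],[25,4],[26,5],[27,5],[28,1],[31,2],[32,7],[34,0],[35,5],[36,4],[37,5],[38,5],[39,1],[40,5],[41,5],[42,5],[43,1],[44,7],[47,0],[50,7],[52,3],[52,7],[55,5],[56,4],[59,7],[61,5],[62,5],[63,4],[67,0]]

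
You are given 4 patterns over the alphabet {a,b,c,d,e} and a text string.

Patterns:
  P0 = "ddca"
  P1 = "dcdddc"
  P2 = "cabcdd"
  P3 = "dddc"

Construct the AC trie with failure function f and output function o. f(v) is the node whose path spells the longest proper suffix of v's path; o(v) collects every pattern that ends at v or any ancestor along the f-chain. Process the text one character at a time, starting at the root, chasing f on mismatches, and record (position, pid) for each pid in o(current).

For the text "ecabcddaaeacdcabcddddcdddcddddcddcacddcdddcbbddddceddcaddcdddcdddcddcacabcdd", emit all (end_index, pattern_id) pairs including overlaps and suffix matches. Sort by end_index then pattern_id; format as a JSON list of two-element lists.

Build:
Trie nodes:
  0='ε' goto c→10 d→1
  1='d' goto c→5 d→2
  2='dd' goto c→3 d→16
  3='ddc' goto a→4
  4='ddca' goto ·  ←P0
  5='dc' goto d→6
  6='dcd' goto d→7
  7='dcdd' goto d→8
  8='dcddd' goto c→9
  9='dcdddc' goto ·  ←P1
  10='c' goto a→11
  11='ca' goto b→12
  12='cab' goto c→13
  13='cabc' goto d→14
  14='cabcd' goto d→15
  15='cabcdd' goto ·  ←P2
  16='ddd' goto c→17
  17='dddc' goto ·  ←P3

Failure links (BFS by depth):
  fail(1) 'd': from fail(0)=0 chase 'd': 0 ⇒ 0;  out=∅∪out(0)=∅
  fail(10) 'c': from fail(0)=0 chase 'c': 0 ⇒ 0;  out=∅∪out(0)=∅
  fail(2) 'dd': from fail(1)=0 chase 'd': 0 ⇒ 1;  out=∅∪out(1)=∅
  fail(5) 'dc': from fail(1)=0 chase 'c': 0 ⇒ 10;  out=∅∪out(10)=∅
  fail(11) 'ca': from fail(10)=0 chase 'a': 0 ⇒ 0;  out=∅∪out(0)=∅
  fail(3) 'ddc': from fail(2)=1 chase 'c': 1 ⇒ 5;  out=∅∪out(5)=∅
  fail(6) 'dcd': from fail(5)=10 chase 'd': 10→0 ⇒ 1;  out=∅∪out(1)=∅
  fail(12) 'cab': from fail(11)=0 chase 'b': 0 ⇒ 0;  out=∅∪out(0)=∅
  fail(16) 'ddd': from fail(2)=1 chase 'd': 1 ⇒ 2;  out=∅∪out(2)=∅
  fail(4) 'ddca': from fail(3)=5 chase 'a': 5→10 ⇒ 11;  out={0}∪out(11)={0}
  fail(7) 'dcdd': from fail(6)=1 chase 'd': 1 ⇒ 2;  out=∅∪out(2)=∅
  fail(13) 'cabc': from fail(12)=0 chase 'c': 0 ⇒ 10;  out=∅∪out(10)=∅
  fail(17) 'dddc': from fail(16)=2 chase 'c': 2 ⇒ 3;  out={3}∪out(3)={3}
  fail(8) 'dcddd': from fail(7)=2 chase 'd': 2 ⇒ 16;  out=∅∪out(16)=∅
  fail(14) 'cabcd': from fail(13)=10 chase 'd': 10→0 ⇒ 1;  out=∅∪out(1)=∅
  fail(9) 'dcdddc': from fail(8)=16 chase 'c': 16 ⇒ 17;  out={1}∪out(17)={1,3}
  fail(15) 'cabcdd': from fail(14)=1 chase 'd': 1 ⇒ 2;  out={2}∪out(2)={2}

Text stream:
pos 0 'e': at 0
pos 1 'c': at 10
pos 2 'a': at 11
pos 3 'b': at 12
pos 4 'c': at 13
pos 5 'd': at 14
pos 6 'd': at 15  ** P2@[1:6]
pos 7 'a': at 0 ·f
pos 8 'a': at 0
pos 9 'e': at 0
pos 10 'a': at 0
pos 11 'c': at 10
pos 12 'd': at 1 ·f
pos 13 'c': at 5
pos 14 'a': at 11 ·f
pos 15 'b': at 12
pos 16 'c': at 13
pos 17 'd': at 14
pos 18 'd': at 15  ** P2@[13:18]
pos 19 'd': at 16 ·f
pos 20 'd': at 16 ·f
pos 21 'c': at 17  ** P3@[18:21]
pos 22 'd': at 6 ·f
pos 23 'd': at 7
pos 24 'd': at 8
pos 25 'c': at 9  ** P1@[20:25],P3@[22:25]
pos 26 'd': at 6 ·f
pos 27 'd': at 7
pos 28 'd': at 8
pos 29 'd': at 16 ·f
pos 30 'c': at 17  ** P3@[27:30]
pos 31 'd': at 6 ·f
pos 32 'd': at 7
pos 33 'c': at 3 ·f
pos 34 'a': at 4  ** P0@[31:34]
pos 35 'c': at 10 ·f
pos 36 'd': at 1 ·f
pos 37 'd': at 2
pos 38 'c': at 3
pos 39 'd': at 6 ·f
pos 40 'd': at 7
pos 41 'd': at 8
pos 42 'c': at 9  ** P1@[37:42],P3@[39:42]
pos 43 'b': at 0 ·f
pos 44 'b': at 0
pos 45 'd': at 1
pos 46 'd': at 2
pos 47 'd': at 16
pos 48 'd': at 16 ·f
pos 49 'c': at 17  ** P3@[46:49]
pos 50 'e': at 0 ·f
pos 51 'd': at 1
pos 52 'd': at 2
pos 53 'c': at 3
pos 54 'a': at 4  ** P0@[51:54]
pos 55 'd': at 1 ·f
pos 56 'd': at 2
pos 57 'c': at 3
pos 58 'd': at 6 ·f
pos 59 'd': at 7
pos 60 'd': at 8
pos 61 'c': at 9  ** P1@[56:61],P3@[58:61]
pos 62 'd': at 6 ·f
pos 63 'd': at 7
pos 64 'd': at 8
pos 65 'c': at 9  ** P1@[60:65],P3@[62:65]
pos 66 'd': at 6 ·f
pos 67 'd': at 7
pos 68 'c': at 3 ·f
pos 69 'a': at 4  ** P0@[66:69]
pos 70 'c': at 10 ·f
pos 71 'a': at 11
pos 72 'b': at 12
pos 73 'c': at 13
pos 74 'd': at 14
pos 75 'd': at 15  ** P2@[70:75]

Result: [[6,2],[18,2],[21,3],[25,1],[25,3],[30,3],[34,0],[42,1],[42,3],[49,3],[54,0],[61,1],[61,3],[65,1],[65,3],[69,0],[75,2]]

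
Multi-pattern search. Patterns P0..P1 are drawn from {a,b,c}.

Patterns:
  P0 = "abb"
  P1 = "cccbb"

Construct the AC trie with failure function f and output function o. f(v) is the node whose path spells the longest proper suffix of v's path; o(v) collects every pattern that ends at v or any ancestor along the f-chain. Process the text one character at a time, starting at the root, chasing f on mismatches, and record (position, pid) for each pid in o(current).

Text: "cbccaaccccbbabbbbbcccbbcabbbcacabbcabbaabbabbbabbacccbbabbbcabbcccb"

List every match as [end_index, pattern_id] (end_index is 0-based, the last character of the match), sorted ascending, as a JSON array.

Build:
Trie nodes:
  n0 'ε': a→1 c→4
  n1 'a': b→2
  n2 'ab': b→3
  n3 'abb': ·  [P0 ends]
  n4 'c': c→5
  n5 'cc': c→6
  n6 'ccc': b→7
  n7 'cccb': b→8
  n8 'cccbb': ·  [P1 ends]

BFS fail/out derivation:
  fail(1) 'a': from fail(0)=0 chase 'a': 0 ⇒ 0;  out=∅∪out(0)=∅
  fail(4) 'c': from fail(0)=0 chase 'c': 0 ⇒ 0;  out=∅∪out(0)=∅
  fail(2) 'ab': from fail(1)=0 chase 'b': 0 ⇒ 0;  out=∅∪out(0)=∅
  fail(5) 'cc': from fail(4)=0 chase 'c': 0 ⇒ 4;  out=∅∪out(4)=∅
  fail(3) 'abb': from fail(2)=0 chase 'b': 0 ⇒ 0;  out={0}∪out(0)={0}
  fail(6) 'ccc': from fail(5)=4 chase 'c': 4 ⇒ 5;  out=∅∪out(5)=∅
  fail(7) 'cccb': from fail(6)=5 chase 'b': 5→4→0 ⇒ 0;  out=∅∪out(0)=∅
  fail(8) 'cccbb': from fail(7)=0 chase 'b': 0 ⇒ 0;  out={1}∪out(0)={1}

Scan:
[0] read 'c'  n0⇒n4
[1] read 'b'  n4⇒n0 (via fail)
[2] read 'c'  n0⇒n4
[3] read 'c'  n4⇒n5
[4] read 'a'  n5⇒n1 (via fail)
[5] read 'a'  n1⇒n1 (via fail)
[6] read 'c'  n1⇒n4 (via fail)
[7] read 'c'  n4⇒n5
[8] read 'c'  n5⇒n6
[9] read 'c'  n6⇒n6 (via fail)
[10] read 'b'  n6⇒n7
[11] read 'b'  n7⇒n8  ** P1@[7:11]
[12] read 'a'  n8⇒n1 (via fail)
[13] read 'b'  n1⇒n2
[14] read 'b'  n2⇒n3  ** P0@[12:14]
[15] read 'b'  n3⇒n0 (via fail)
[16] read 'b'  n0⇒n0
[17] read 'b'  n0⇒n0
[18] read 'c'  n0⇒n4
[19] read 'c'  n4⇒n5
[20] read 'c'  n5⇒n6
[21] read 'b'  n6⇒n7
[22] read 'b'  n7⇒n8  ** P1@[18:22]
[23] read 'c'  n8⇒n4 (via fail)
[24] read 'a'  n4⇒n1 (via fail)
[25] read 'b'  n1⇒n2
[26] read 'b'  n2⇒n3  ** P0@[24:26]
[27] read 'b'  n3⇒n0 (via fail)
[28] read 'c'  n0⇒n4
[29] read 'a'  n4⇒n1 (via fail)
[30] read 'c'  n1⇒n4 (via fail)
[31] read 'a'  n4⇒n1 (via fail)
[32] read 'b'  n1⇒n2
[33] read 'b'  n2⇒n3  ** P0@[31:33]
[34] read 'c'  n3⇒n4 (via fail)
[35] read 'a'  n4⇒n1 (via fail)
[36] read 'b'  n1⇒n2
[37] read 'b'  n2⇒n3  ** P0@[35:37]
[38] read 'a'  n3⇒n1 (via fail)
[39] read 'a'  n1⇒n1 (via fail)
[40] read 'b'  n1⇒n2
[41] read 'b'  n2⇒n3  ** P0@[39:41]
[42] read 'a'  n3⇒n1 (via fail)
[43] read 'b'  n1⇒n2
[44] read 'b'  n2⇒n3  ** P0@[42:44]
[45] read 'b'  n3⇒n0 (via fail)
[46] read 'a'  n0⇒n1
[47] read 'b'  n1⇒n2
[48] read 'b'  n2⇒n3  ** P0@[46:48]
[49] read 'a'  n3⇒n1 (via fail)
[50] read 'c'  n1⇒n4 (via fail)
[51] read 'c'  n4⇒n5
[52] read 'c'  n5⇒n6
[53] read 'b'  n6⇒n7
[54] read 'b'  n7⇒n8  ** P1@[50:54]
[55] read 'a'  n8⇒n1 (via fail)
[56] read 'b'  n1⇒n2
[57] read 'b'  n2⇒n3  ** P0@[55:57]
[58] read 'b'  n3⇒n0 (via fail)
[59] read 'c'  n0⇒n4
[60] read 'a'  n4⇒n1 (via fail)
[61] read 'b'  n1⇒n2
[62] read 'b'  n2⇒n3  ** P0@[60:62]
[63] read 'c'  n3⇒n4 (via fail)
[64] read 'c'  n4⇒n5
[65] read 'c'  n5⇒n6
[66] read 'b'  n6⇒n7

All matches (sorted): [[11,1],[14,0],[22,1],[26,0],[33,0],[37,0],[41,0],[44,0],[48,0],[54,1],[57,0],[62,0]]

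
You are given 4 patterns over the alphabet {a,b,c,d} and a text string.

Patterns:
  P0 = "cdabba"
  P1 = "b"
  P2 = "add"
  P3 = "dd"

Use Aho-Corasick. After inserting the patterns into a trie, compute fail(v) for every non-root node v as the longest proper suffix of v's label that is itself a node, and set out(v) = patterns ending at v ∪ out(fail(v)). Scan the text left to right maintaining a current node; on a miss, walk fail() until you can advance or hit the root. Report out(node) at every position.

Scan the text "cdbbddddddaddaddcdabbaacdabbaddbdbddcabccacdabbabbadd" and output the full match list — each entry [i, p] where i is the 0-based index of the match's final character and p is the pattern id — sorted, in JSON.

Construct AC machine:
Trie (insert patterns):
  n0 'ε': a→8 b→7 c→1 d→11
  n1 'c': d→2
  n2 'cd': a→3
  n3 'cda': b→4
  n4 'cdab': b→5
  n5 'cdabb': a→6
  n6 'cdabba': ·  ←P0
  n7 'b': ·  ←P1
  n8 'a': d→9
  n9 'ad': d→10
  n10 'add': ·  ←P2
  n11 'd': d→12
  n12 'dd': ·  ←P3

BFS fail/out derivation:
  fail(1) 'c': from fail(0)=0 chase 'c': 0 ⇒ 0;  out=∅∪out(0)=∅
  fail(7) 'b': from fail(0)=0 chase 'b': 0 ⇒ 0;  out={1}∪out(0)={1}
  fail(8) 'a': from fail(0)=0 chase 'a': 0 ⇒ 0;  out=∅∪out(0)=∅
  fail(11) 'd': from fail(0)=0 chase 'd': 0 ⇒ 0;  out=∅∪out(0)=∅
  fail(2) 'cd': from fail(1)=0 chase 'd': 0 ⇒ 11;  out=∅∪out(11)=∅
  fail(9) 'ad': from fail(8)=0 chase 'd': 0 ⇒ 11;  out=∅∪out(11)=∅
  fail(12) 'dd': from fail(11)=0 chase 'd': 0 ⇒ 11;  out={3}∪out(11)={3}
  fail(3) 'cda': from fail(2)=11 chase 'a': 11→0 ⇒ 8;  out=∅∪out(8)=∅
  fail(10) 'add': from fail(9)=11 chase 'd': 11 ⇒ 12;  out={2}∪out(12)={2,3}
  fail(4) 'cdab': from fail(3)=8 chase 'b': 8→0 ⇒ 7;  out=∅∪out(7)={1}
  fail(5) 'cdabb': from fail(4)=7 chase 'b': 7→0 ⇒ 7;  out=∅∪out(7)={1}
  fail(6) 'cdabba': from fail(5)=7 chase 'a': 7→0 ⇒ 8;  out={0}∪out(8)={0}

Run:
i=0 'c': node 0→1
i=1 'd': node 1→2
i=2 'b': node 2→7 (via fail)  ** P1@[2:2]
i=3 'b': node 7→7 (via fail)  ** P1@[3:3]
i=4 'd': node 7→11 (via fail)
i=5 'd': node 11→12  ** P3@[4:5]
i=6 'd': node 12→12 (via fail)  ** P3@[5:6]
i=7 'd': node 12→12 (via fail)  ** P3@[6:7]
i=8 'd': node 12→12 (via fail)  ** P3@[7:8]
i=9 'd': node 12→12 (via fail)  ** P3@[8:9]
i=10 'a': node 12→8 (via fail)
i=11 'd': node 8→9
i=12 'd': node 9→10  ** P2@[10:12],P3@[11:12]
i=13 'a': node 10→8 (via fail)
i=14 'd': node 8→9
i=15 'd': node 9→10  ** P2@[13:15],P3@[14:15]
i=16 'c': node 10→1 (via fail)
i=17 'd': node 1→2
i=18 'a': node 2→3
i=19 'b': node 3→4  ** P1@[19:19]
i=20 'b': node 4→5  ** P1@[20:20]
i=21 'a': node 5→6  ** P0@[16:21]
i=22 'a': node 6→8 (via fail)
i=23 'c': node 8→1 (via fail)
i=24 'd': node 1→2
i=25 'a': node 2→3
i=26 'b': node 3→4  ** P1@[26:26]
i=27 'b': node 4→5  ** P1@[27:27]
i=28 'a': node 5→6  ** P0@[23:28]
i=29 'd': node 6→9 (via fail)
i=30 'd': node 9→10  ** P2@[28:30],P3@[29:30]
i=31 'b': node 10→7 (via fail)  ** P1@[31:31]
i=32 'd': node 7→11 (via fail)
i=33 'b': node 11→7 (via fail)  ** P1@[33:33]
i=34 'd': node 7→11 (via fail)
i=35 'd': node 11→12  ** P3@[34:35]
i=36 'c': node 12→1 (via fail)
i=37 'a': node 1→8 (via fail)
i=38 'b': node 8→7 (via fail)  ** P1@[38:38]
i=39 'c': node 7→1 (via fail)
i=40 'c': node 1→1 (via fail)
i=41 'a': node 1→8 (via fail)
i=42 'c': node 8→1 (via fail)
i=43 'd': node 1→2
i=44 'a': node 2→3
i=45 'b': node 3→4  ** P1@[45:45]
i=46 'b': node 4→5  ** P1@[46:46]
i=47 'a': node 5→6  ** P0@[42:47]
i=48 'b': node 6→7 (via fail)  ** P1@[48:48]
i=49 'b': node 7→7 (via fail)  ** P1@[49:49]
i=50 'a': node 7→8 (via fail)
i=51 'd': node 8→9
i=52 'd': node 9→10  ** P2@[50:52],P3@[51:52]

Result: [[2,1],[3,1],[5,3],[6,3],[7,3],[8,3],[9,3],[12,2],[12,3],[15,2],[15,3],[19,1],[20,1],[21,0],[26,1],[27,1],[28,0],[30,2],[30,3],[31,1],[33,1],[35,3],[38,1],[45,1],[46,1],[47,0],[48,1],[49,1],[52,2],[52,3]]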